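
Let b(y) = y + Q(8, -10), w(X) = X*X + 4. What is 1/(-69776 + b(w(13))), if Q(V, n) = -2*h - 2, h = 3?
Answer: -1/69611 ≈ -1.4366e-5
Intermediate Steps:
w(X) = 4 + X² (w(X) = X² + 4 = 4 + X²)
Q(V, n) = -8 (Q(V, n) = -2*3 - 2 = -6 - 2 = -8)
b(y) = -8 + y (b(y) = y - 8 = -8 + y)
1/(-69776 + b(w(13))) = 1/(-69776 + (-8 + (4 + 13²))) = 1/(-69776 + (-8 + (4 + 169))) = 1/(-69776 + (-8 + 173)) = 1/(-69776 + 165) = 1/(-69611) = -1/69611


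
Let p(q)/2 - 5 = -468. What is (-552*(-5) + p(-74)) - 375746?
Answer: -373912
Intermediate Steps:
p(q) = -926 (p(q) = 10 + 2*(-468) = 10 - 936 = -926)
(-552*(-5) + p(-74)) - 375746 = (-552*(-5) - 926) - 375746 = (2760 - 926) - 375746 = 1834 - 375746 = -373912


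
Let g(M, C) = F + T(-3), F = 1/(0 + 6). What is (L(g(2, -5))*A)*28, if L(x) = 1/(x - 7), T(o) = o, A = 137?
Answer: -23016/59 ≈ -390.10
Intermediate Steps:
F = ⅙ (F = 1/6 = ⅙ ≈ 0.16667)
g(M, C) = -17/6 (g(M, C) = ⅙ - 3 = -17/6)
L(x) = 1/(-7 + x)
(L(g(2, -5))*A)*28 = (137/(-7 - 17/6))*28 = (137/(-59/6))*28 = -6/59*137*28 = -822/59*28 = -23016/59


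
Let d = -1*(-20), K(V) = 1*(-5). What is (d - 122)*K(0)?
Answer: 510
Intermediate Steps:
K(V) = -5
d = 20
(d - 122)*K(0) = (20 - 122)*(-5) = -102*(-5) = 510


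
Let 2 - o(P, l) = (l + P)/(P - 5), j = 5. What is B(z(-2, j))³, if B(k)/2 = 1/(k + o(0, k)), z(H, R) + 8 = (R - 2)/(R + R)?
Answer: -125000/5929741 ≈ -0.021080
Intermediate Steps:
z(H, R) = -8 + (-2 + R)/(2*R) (z(H, R) = -8 + (R - 2)/(R + R) = -8 + (-2 + R)/((2*R)) = -8 + (-2 + R)*(1/(2*R)) = -8 + (-2 + R)/(2*R))
o(P, l) = 2 - (P + l)/(-5 + P) (o(P, l) = 2 - (l + P)/(P - 5) = 2 - (P + l)/(-5 + P))
B(k) = 2/(2 + 6*k/5) (B(k) = 2/(k + (-10 + 0 - k)/(-5 + 0)) = 2/(k + (-10 - k)/(-5)) = 2/(k - (-10 - k)/5) = 2/(k + (2 + k/5)) = 2/(2 + 6*k/5))
B(z(-2, j))³ = (5/(5 + 3*(-15/2 - 1/5)))³ = (5/(5 + 3*(-15/2 - 1*⅕)))³ = (5/(5 + 3*(-15/2 - ⅕)))³ = (5/(5 + 3*(-77/10)))³ = (5/(5 - 231/10))³ = (5/(-181/10))³ = (5*(-10/181))³ = (-50/181)³ = -125000/5929741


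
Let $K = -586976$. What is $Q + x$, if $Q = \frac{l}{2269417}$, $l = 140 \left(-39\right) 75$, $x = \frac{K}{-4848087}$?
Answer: $- \frac{653198313508}{11002331055279} \approx -0.059369$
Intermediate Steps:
$x = \frac{586976}{4848087}$ ($x = - \frac{586976}{-4848087} = \left(-586976\right) \left(- \frac{1}{4848087}\right) = \frac{586976}{4848087} \approx 0.12107$)
$l = -409500$ ($l = \left(-5460\right) 75 = -409500$)
$Q = - \frac{409500}{2269417} \approx -0.18044$
$Q + x = - \frac{409500}{2269417} + \frac{586976}{4848087} = - \frac{653198313508}{11002331055279}$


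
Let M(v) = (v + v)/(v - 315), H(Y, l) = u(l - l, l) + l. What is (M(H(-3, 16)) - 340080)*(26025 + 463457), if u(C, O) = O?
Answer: -47109071239328/283 ≈ -1.6646e+11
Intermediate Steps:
H(Y, l) = 2*l (H(Y, l) = l + l = 2*l)
M(v) = 2*v/(-315 + v) (M(v) = (2*v)/(-315 + v) = 2*v/(-315 + v))
(M(H(-3, 16)) - 340080)*(26025 + 463457) = (2*(2*16)/(-315 + 2*16) - 340080)*(26025 + 463457) = (2*32/(-315 + 32) - 340080)*489482 = (2*32/(-283) - 340080)*489482 = (2*32*(-1/283) - 340080)*489482 = (-64/283 - 340080)*489482 = -96242704/283*489482 = -47109071239328/283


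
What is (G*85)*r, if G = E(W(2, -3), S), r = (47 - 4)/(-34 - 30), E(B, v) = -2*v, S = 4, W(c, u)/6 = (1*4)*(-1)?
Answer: 3655/8 ≈ 456.88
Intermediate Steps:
W(c, u) = -24 (W(c, u) = 6*((1*4)*(-1)) = 6*(4*(-1)) = 6*(-4) = -24)
r = -43/64 (r = 43/(-64) = 43*(-1/64) = -43/64 ≈ -0.67188)
G = -8 (G = -2*4 = -8)
(G*85)*r = -8*85*(-43/64) = -680*(-43/64) = 3655/8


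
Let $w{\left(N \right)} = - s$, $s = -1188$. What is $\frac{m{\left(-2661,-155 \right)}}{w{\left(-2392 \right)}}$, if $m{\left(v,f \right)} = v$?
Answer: $- \frac{887}{396} \approx -2.2399$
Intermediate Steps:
$w{\left(N \right)} = 1188$ ($w{\left(N \right)} = \left(-1\right) \left(-1188\right) = 1188$)
$\frac{m{\left(-2661,-155 \right)}}{w{\left(-2392 \right)}} = - \frac{2661}{1188} = \left(-2661\right) \frac{1}{1188} = - \frac{887}{396}$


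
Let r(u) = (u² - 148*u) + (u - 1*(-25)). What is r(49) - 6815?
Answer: -11592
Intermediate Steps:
r(u) = 25 + u² - 147*u (r(u) = (u² - 148*u) + (u + 25) = (u² - 148*u) + (25 + u) = 25 + u² - 147*u)
r(49) - 6815 = (25 + 49² - 147*49) - 6815 = (25 + 2401 - 7203) - 6815 = -4777 - 6815 = -11592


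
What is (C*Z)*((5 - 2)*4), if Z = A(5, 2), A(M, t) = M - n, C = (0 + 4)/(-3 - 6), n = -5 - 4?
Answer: -224/3 ≈ -74.667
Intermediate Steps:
n = -9
C = -4/9 (C = 4/(-9) = 4*(-⅑) = -4/9 ≈ -0.44444)
A(M, t) = 9 + M (A(M, t) = M - 1*(-9) = M + 9 = 9 + M)
Z = 14 (Z = 9 + 5 = 14)
(C*Z)*((5 - 2)*4) = (-4/9*14)*((5 - 2)*4) = -56*4/3 = -56/9*12 = -224/3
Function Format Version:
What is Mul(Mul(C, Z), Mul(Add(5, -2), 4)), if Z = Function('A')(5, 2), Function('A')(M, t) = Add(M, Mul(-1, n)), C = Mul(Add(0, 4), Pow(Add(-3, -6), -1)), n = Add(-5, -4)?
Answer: Rational(-224, 3) ≈ -74.667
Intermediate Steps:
n = -9
C = Rational(-4, 9) (C = Mul(4, Pow(-9, -1)) = Mul(4, Rational(-1, 9)) = Rational(-4, 9) ≈ -0.44444)
Function('A')(M, t) = Add(9, M) (Function('A')(M, t) = Add(M, Mul(-1, -9)) = Add(M, 9) = Add(9, M))
Z = 14 (Z = Add(9, 5) = 14)
Mul(Mul(C, Z), Mul(Add(5, -2), 4)) = Mul(Mul(Rational(-4, 9), 14), Mul(Add(5, -2), 4)) = Mul(Rational(-56, 9), Mul(3, 4)) = Mul(Rational(-56, 9), 12) = Rational(-224, 3)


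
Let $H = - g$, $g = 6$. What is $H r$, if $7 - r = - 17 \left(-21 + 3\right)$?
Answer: $1794$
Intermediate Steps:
$H = -6$ ($H = \left(-1\right) 6 = -6$)
$r = -299$ ($r = 7 - - 17 \left(-21 + 3\right) = 7 - \left(-17\right) \left(-18\right) = 7 - 306 = -299$)
$H r = \left(-6\right) \left(-299\right) = 1794$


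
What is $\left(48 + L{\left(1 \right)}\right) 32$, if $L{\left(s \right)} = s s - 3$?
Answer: $1472$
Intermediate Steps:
$L{\left(s \right)} = -3 + s^{2}$ ($L{\left(s \right)} = s^{2} - 3 = -3 + s^{2}$)
$\left(48 + L{\left(1 \right)}\right) 32 = \left(48 - \left(3 - 1^{2}\right)\right) 32 = \left(48 + \left(-3 + 1\right)\right) 32 = \left(48 - 2\right) 32 = 46 \cdot 32 = 1472$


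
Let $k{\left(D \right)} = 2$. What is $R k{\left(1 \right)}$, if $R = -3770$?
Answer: $-7540$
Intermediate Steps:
$R k{\left(1 \right)} = \left(-3770\right) 2 = -7540$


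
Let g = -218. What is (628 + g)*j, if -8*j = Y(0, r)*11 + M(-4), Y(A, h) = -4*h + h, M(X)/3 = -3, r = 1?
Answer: 4305/2 ≈ 2152.5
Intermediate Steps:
M(X) = -9 (M(X) = 3*(-3) = -9)
Y(A, h) = -3*h
j = 21/4 (j = -(-3*1*11 - 9)/8 = -(-3*11 - 9)/8 = -(-33 - 9)/8 = -1/8*(-42) = 21/4 ≈ 5.2500)
(628 + g)*j = (628 - 218)*(21/4) = 410*(21/4) = 4305/2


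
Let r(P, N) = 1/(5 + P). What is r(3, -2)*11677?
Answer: 11677/8 ≈ 1459.6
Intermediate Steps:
r(3, -2)*11677 = 11677/(5 + 3) = 11677/8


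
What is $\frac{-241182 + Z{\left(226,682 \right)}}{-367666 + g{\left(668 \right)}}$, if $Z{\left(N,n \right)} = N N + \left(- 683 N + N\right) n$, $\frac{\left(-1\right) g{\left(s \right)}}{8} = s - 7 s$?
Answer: $\frac{52654065}{167801} \approx 313.79$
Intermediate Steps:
$g{\left(s \right)} = 48 s$ ($g{\left(s \right)} = - 8 \left(s - 7 s\right) = - 8 \left(- 6 s\right) = 48 s$)
$Z{\left(N,n \right)} = N^{2} - 682 N n$ ($Z{\left(N,n \right)} = N^{2} + - 682 N n = N^{2} - 682 N n$)
$\frac{-241182 + Z{\left(226,682 \right)}}{-367666 + g{\left(668 \right)}} = \frac{-241182 + 226 \left(226 - 465124\right)}{-367666 + 48 \cdot 668} = \frac{-241182 + 226 \left(226 - 465124\right)}{-367666 + 32064} = \frac{-241182 + 226 \left(-464898\right)}{-335602} = \left(-241182 - 105066948\right) \left(- \frac{1}{335602}\right) = \left(-105308130\right) \left(- \frac{1}{335602}\right) = \frac{52654065}{167801}$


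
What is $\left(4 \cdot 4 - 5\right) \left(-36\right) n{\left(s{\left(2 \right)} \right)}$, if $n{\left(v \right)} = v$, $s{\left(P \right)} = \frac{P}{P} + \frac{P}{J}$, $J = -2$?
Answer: $0$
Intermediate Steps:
$s{\left(P \right)} = 1 - \frac{P}{2}$ ($s{\left(P \right)} = \frac{P}{P} + \frac{P}{-2} = 1 + P \left(- \frac{1}{2}\right) = 1 - \frac{P}{2}$)
$\left(4 \cdot 4 - 5\right) \left(-36\right) n{\left(s{\left(2 \right)} \right)} = \left(4 \cdot 4 - 5\right) \left(-36\right) \left(1 - 1\right) = \left(16 - 5\right) \left(-36\right) \left(1 - 1\right) = 11 \left(-36\right) 0 = \left(-396\right) 0 = 0$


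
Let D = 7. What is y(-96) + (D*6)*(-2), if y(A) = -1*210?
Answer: -294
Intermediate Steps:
y(A) = -210
y(-96) + (D*6)*(-2) = -210 + (7*6)*(-2) = -210 + 42*(-2) = -210 - 84 = -294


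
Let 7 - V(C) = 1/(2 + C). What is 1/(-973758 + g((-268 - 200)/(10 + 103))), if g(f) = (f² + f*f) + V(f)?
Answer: -3090098/3008878567085 ≈ -1.0270e-6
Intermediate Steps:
V(C) = 7 - 1/(2 + C)
g(f) = 2*f² + (13 + 7*f)/(2 + f) (g(f) = (f² + f*f) + (13 + 7*f)/(2 + f) = (f² + f²) + (13 + 7*f)/(2 + f) = 2*f² + (13 + 7*f)/(2 + f))
1/(-973758 + g((-268 - 200)/(10 + 103))) = 1/(-973758 + (13 + 7*((-268 - 200)/(10 + 103)) + 2*((-268 - 200)/(10 + 103))²*(2 + (-268 - 200)/(10 + 103)))/(2 + (-268 - 200)/(10 + 103))) = 1/(-973758 + (13 + 7*(-468/113) + 2*(-468/113)²*(2 - 468/113))/(2 - 468/113)) = 1/(-973758 + (13 - 3276/113 + 2*(219024/12769)*(-242/113))/(-242/113)) = 1/(-973758 - 113*(13 - 3276/113 - 106007616/1442897)/242) = 1/(-973758 - 113/242*(-129081199/1442897)) = 1/(-973758 + 129081199/3090098) = 1/(-3008878567085/3090098) = -3090098/3008878567085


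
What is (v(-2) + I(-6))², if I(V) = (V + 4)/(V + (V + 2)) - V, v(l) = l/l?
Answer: 1296/25 ≈ 51.840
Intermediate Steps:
v(l) = 1
I(V) = -V + (4 + V)/(2 + 2*V) (I(V) = (4 + V)/(V + (2 + V)) - V = (4 + V)/(2 + 2*V) - V = -V + (4 + V)/(2 + 2*V))
(v(-2) + I(-6))² = (1 + (2 - 1*(-6)² - ½*(-6))/(1 - 6))² = (1 + (2 - 1*36 + 3)/(-5))² = (1 - (2 - 36 + 3)/5)² = (1 - ⅕*(-31))² = (1 + 31/5)² = (36/5)² = 1296/25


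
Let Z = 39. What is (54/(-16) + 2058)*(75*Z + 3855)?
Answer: 27860715/2 ≈ 1.3930e+7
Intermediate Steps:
(54/(-16) + 2058)*(75*Z + 3855) = (54/(-16) + 2058)*(75*39 + 3855) = (54*(-1/16) + 2058)*(2925 + 3855) = (-27/8 + 2058)*6780 = (16437/8)*6780 = 27860715/2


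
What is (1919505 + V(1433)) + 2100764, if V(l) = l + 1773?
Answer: 4023475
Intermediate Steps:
V(l) = 1773 + l
(1919505 + V(1433)) + 2100764 = (1919505 + (1773 + 1433)) + 2100764 = (1919505 + 3206) + 2100764 = 1922711 + 2100764 = 4023475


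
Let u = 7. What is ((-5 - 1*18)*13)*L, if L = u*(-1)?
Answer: 2093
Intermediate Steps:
L = -7 (L = 7*(-1) = -7)
((-5 - 1*18)*13)*L = ((-5 - 1*18)*13)*(-7) = ((-5 - 18)*13)*(-7) = -23*13*(-7) = -299*(-7) = 2093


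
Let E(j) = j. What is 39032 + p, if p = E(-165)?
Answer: 38867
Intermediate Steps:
p = -165
39032 + p = 39032 - 165 = 38867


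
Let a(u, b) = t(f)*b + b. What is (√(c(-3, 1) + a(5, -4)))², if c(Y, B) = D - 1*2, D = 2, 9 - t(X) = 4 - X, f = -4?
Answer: -8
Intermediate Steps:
t(X) = 5 + X (t(X) = 9 - (4 - X) = 9 + (-4 + X) = 5 + X)
c(Y, B) = 0 (c(Y, B) = 2 - 1*2 = 2 - 2 = 0)
a(u, b) = 2*b (a(u, b) = (5 - 4)*b + b = 1*b + b = b + b = 2*b)
(√(c(-3, 1) + a(5, -4)))² = (√(0 + 2*(-4)))² = (√(0 - 8))² = (√(-8))² = (2*I*√2)² = -8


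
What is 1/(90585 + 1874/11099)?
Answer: 11099/1005404789 ≈ 1.1039e-5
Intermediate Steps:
1/(90585 + 1874/11099) = 1/(1005404789/11099) = 11099/1005404789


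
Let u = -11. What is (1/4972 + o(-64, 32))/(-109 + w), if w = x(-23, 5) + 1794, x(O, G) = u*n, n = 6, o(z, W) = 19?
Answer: 94469/8049668 ≈ 0.011736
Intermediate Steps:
x(O, G) = -66 (x(O, G) = -11*6 = -66)
w = 1728 (w = -66 + 1794 = 1728)
(1/4972 + o(-64, 32))/(-109 + w) = (1/4972 + 19)/(-109 + 1728) = (1/4972 + 19)/1619 = (94469/4972)*(1/1619) = 94469/8049668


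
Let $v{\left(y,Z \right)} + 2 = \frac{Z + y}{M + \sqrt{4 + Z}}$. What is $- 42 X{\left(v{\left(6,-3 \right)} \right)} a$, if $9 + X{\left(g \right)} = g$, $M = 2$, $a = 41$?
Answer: $17220$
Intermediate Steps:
$v{\left(y,Z \right)} = -2 + \frac{Z + y}{2 + \sqrt{4 + Z}}$
$X{\left(g \right)} = -9 + g$
$- 42 X{\left(v{\left(6,-3 \right)} \right)} a = - 42 \left(-9 + \frac{-4 - 3 + 6 - 2 \sqrt{4 - 3}}{2 + \sqrt{4 - 3}}\right) 41 = - 42 \left(-9 + \frac{-4 - 3 + 6 - 2 \sqrt{1}}{2 + \sqrt{1}}\right) 41 = - 42 \left(-9 + \frac{-4 - 3 + 6 - 2}{2 + 1}\right) 41 = - 42 \left(-9 + \frac{-4 - 3 + 6 - 2}{3}\right) 41 = - 42 \left(-9 + \frac{1}{3} \left(-3\right)\right) 41 = - 42 \left(-9 - 1\right) 41 = \left(-42\right) \left(-10\right) 41 = 420 \cdot 41 = 17220$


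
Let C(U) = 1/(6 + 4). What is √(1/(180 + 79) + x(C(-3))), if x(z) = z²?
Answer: √92981/2590 ≈ 0.11773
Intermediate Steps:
C(U) = ⅒ (C(U) = 1/10 = ⅒)
√(1/(180 + 79) + x(C(-3))) = √(1/(180 + 79) + (⅒)²) = √(1/259 + 1/100) = √(359/25900) = √92981/2590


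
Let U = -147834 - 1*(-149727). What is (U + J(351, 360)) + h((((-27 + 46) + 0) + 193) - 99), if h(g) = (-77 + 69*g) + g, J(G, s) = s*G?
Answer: 136086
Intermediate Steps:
J(G, s) = G*s
U = 1893 (U = -147834 + 149727 = 1893)
h(g) = -77 + 70*g
(U + J(351, 360)) + h((((-27 + 46) + 0) + 193) - 99) = (1893 + 351*360) + (-77 + 70*((((-27 + 46) + 0) + 193) - 99)) = (1893 + 126360) + (-77 + 70*(((19 + 0) + 193) - 99)) = 128253 + (-77 + 70*((19 + 193) - 99)) = 128253 + (-77 + 70*(212 - 99)) = 128253 + (-77 + 70*113) = 128253 + (-77 + 7910) = 128253 + 7833 = 136086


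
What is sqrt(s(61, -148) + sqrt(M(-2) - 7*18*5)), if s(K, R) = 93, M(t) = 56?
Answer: sqrt(93 + I*sqrt(574)) ≈ 9.722 + 1.2322*I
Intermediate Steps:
sqrt(s(61, -148) + sqrt(M(-2) - 7*18*5)) = sqrt(93 + sqrt(56 - 7*18*5)) = sqrt(93 + sqrt(56 - 126*5)) = sqrt(93 + sqrt(56 - 630)) = sqrt(93 + sqrt(-574)) = sqrt(93 + I*sqrt(574))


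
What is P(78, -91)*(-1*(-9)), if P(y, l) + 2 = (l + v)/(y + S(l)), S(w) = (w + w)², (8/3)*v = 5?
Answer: -4787505/265616 ≈ -18.024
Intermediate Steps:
v = 15/8 (v = (3/8)*5 = 15/8 ≈ 1.8750)
S(w) = 4*w² (S(w) = (2*w)² = 4*w²)
P(y, l) = -2 + (15/8 + l)/(y + 4*l²) (P(y, l) = -2 + (l + 15/8)/(y + 4*l²) = -2 + (15/8 + l)/(y + 4*l²))
P(78, -91)*(-1*(-9)) = ((15/8 - 91 - 8*(-91)² - 2*78)/(78 + 4*(-91)²))*(-1*(-9)) = ((15/8 - 91 - 8*8281 - 156)/(78 + 4*8281))*9 = ((15/8 - 91 - 66248 - 156)/(78 + 33124))*9 = (-531945/8/33202)*9 = ((1/33202)*(-531945/8))*9 = -531945/265616*9 = -4787505/265616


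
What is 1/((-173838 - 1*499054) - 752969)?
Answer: -1/1425861 ≈ -7.0133e-7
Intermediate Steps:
1/((-173838 - 1*499054) - 752969) = 1/((-173838 - 499054) - 752969) = 1/(-672892 - 752969) = 1/(-1425861) = -1/1425861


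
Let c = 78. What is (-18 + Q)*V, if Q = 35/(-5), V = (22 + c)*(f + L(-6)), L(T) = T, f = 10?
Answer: -10000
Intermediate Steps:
V = 400 (V = (22 + 78)*(10 - 6) = 100*4 = 400)
Q = -7 (Q = 35*(-⅕) = -7)
(-18 + Q)*V = (-18 - 7)*400 = -25*400 = -10000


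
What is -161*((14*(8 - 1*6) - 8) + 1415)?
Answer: -231035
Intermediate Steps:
-161*((14*(8 - 1*6) - 8) + 1415) = -161*((14*(8 - 6) - 8) + 1415) = -161*((14*2 - 8) + 1415) = -161*((28 - 8) + 1415) = -161*(20 + 1415) = -161*1435 = -231035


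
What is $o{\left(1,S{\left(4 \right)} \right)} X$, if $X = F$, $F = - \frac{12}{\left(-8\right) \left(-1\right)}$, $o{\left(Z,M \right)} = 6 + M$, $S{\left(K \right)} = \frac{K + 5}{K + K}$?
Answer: $- \frac{171}{16} \approx -10.688$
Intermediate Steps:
$S{\left(K \right)} = \frac{5 + K}{2 K}$
$F = - \frac{3}{2}$ ($F = - \frac{12}{8} = \left(-12\right) \frac{1}{8} = - \frac{3}{2} \approx -1.5$)
$X = - \frac{3}{2} \approx -1.5$
$o{\left(1,S{\left(4 \right)} \right)} X = \left(6 + \frac{5 + 4}{2 \cdot 4}\right) \left(- \frac{3}{2}\right) = \left(6 + \frac{1}{2} \cdot \frac{1}{4} \cdot 9\right) \left(- \frac{3}{2}\right) = \left(6 + \frac{9}{8}\right) \left(- \frac{3}{2}\right) = \frac{57}{8} \left(- \frac{3}{2}\right) = - \frac{171}{16}$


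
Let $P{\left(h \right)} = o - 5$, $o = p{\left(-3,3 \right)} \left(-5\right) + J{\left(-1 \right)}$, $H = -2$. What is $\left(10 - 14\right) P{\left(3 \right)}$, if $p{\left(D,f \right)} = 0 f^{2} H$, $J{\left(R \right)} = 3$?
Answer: $8$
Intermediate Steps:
$p{\left(D,f \right)} = 0$ ($p{\left(D,f \right)} = 0 f^{2} \left(-2\right) = 0 \left(-2\right) = 0$)
$o = 3$ ($o = 0 \left(-5\right) + 3 = 0 + 3 = 3$)
$P{\left(h \right)} = -2$ ($P{\left(h \right)} = 3 - 5 = -2$)
$\left(10 - 14\right) P{\left(3 \right)} = \left(10 - 14\right) \left(-2\right) = \left(-4\right) \left(-2\right) = 8$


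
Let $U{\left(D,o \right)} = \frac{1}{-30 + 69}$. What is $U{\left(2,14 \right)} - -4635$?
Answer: $\frac{180766}{39} \approx 4635.0$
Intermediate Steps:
$U{\left(D,o \right)} = \frac{1}{39}$
$U{\left(2,14 \right)} - -4635 = \frac{1}{39} - -4635 = \frac{1}{39} + 4635 = \frac{180766}{39}$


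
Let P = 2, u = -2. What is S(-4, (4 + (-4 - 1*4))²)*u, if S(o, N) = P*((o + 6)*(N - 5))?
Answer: -88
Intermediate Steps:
S(o, N) = 2*(-5 + N)*(6 + o) (S(o, N) = 2*((o + 6)*(N - 5)) = 2*((6 + o)*(-5 + N)) = 2*((-5 + N)*(6 + o)) = 2*(-5 + N)*(6 + o))
S(-4, (4 + (-4 - 1*4))²)*u = (-60 - 10*(-4) + 12*(4 + (-4 - 1*4))² + 2*(4 + (-4 - 1*4))²*(-4))*(-2) = (-60 + 40 + 12*(4 + (-4 - 4))² + 2*(4 + (-4 - 4))²*(-4))*(-2) = (-60 + 40 + 12*(4 - 8)² + 2*(4 - 8)²*(-4))*(-2) = (-60 + 40 + 12*(-4)² + 2*(-4)²*(-4))*(-2) = (-60 + 40 + 12*16 + 2*16*(-4))*(-2) = (-60 + 40 + 192 - 128)*(-2) = 44*(-2) = -88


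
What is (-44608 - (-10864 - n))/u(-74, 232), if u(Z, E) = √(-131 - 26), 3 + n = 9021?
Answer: 24726*I*√157/157 ≈ 1973.3*I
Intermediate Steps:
n = 9018 (n = -3 + 9021 = 9018)
u(Z, E) = I*√157 (u(Z, E) = √(-157) = I*√157)
(-44608 - (-10864 - n))/u(-74, 232) = (-44608 - (-10864 - 1*9018))/((I*√157)) = (-44608 - (-10864 - 9018))*(-I*√157/157) = (-44608 - 1*(-19882))*(-I*√157/157) = (-44608 + 19882)*(-I*√157/157) = -(-24726)*I*√157/157 = 24726*I*√157/157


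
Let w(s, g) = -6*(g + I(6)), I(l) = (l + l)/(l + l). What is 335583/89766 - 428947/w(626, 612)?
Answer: 1103864741/9171093 ≈ 120.36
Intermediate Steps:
I(l) = 1 (I(l) = (2*l)/((2*l)) = (2*l)*(1/(2*l)) = 1)
w(s, g) = -6 - 6*g (w(s, g) = -6*(g + 1) = -6*(1 + g) = -6 - 6*g)
335583/89766 - 428947/w(626, 612) = 335583/89766 - 428947/(-6 - 6*612) = 335583*(1/89766) - 428947/(-6 - 3672) = 37287/9974 - 428947/(-3678) = 37287/9974 - 428947*(-1/3678) = 37287/9974 + 428947/3678 = 1103864741/9171093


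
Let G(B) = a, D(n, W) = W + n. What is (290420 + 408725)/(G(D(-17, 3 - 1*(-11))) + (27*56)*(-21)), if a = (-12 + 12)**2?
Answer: -699145/31752 ≈ -22.019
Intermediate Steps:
a = 0 (a = 0**2 = 0)
G(B) = 0
(290420 + 408725)/(G(D(-17, 3 - 1*(-11))) + (27*56)*(-21)) = (290420 + 408725)/(0 + (27*56)*(-21)) = 699145/(0 + 1512*(-21)) = 699145/(0 - 31752) = 699145/(-31752) = 699145*(-1/31752) = -699145/31752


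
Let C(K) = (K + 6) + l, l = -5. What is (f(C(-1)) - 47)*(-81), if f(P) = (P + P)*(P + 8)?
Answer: 3807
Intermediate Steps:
C(K) = 1 + K (C(K) = (K + 6) - 5 = (6 + K) - 5 = 1 + K)
f(P) = 2*P*(8 + P) (f(P) = (2*P)*(8 + P) = 2*P*(8 + P))
(f(C(-1)) - 47)*(-81) = (2*(1 - 1)*(8 + (1 - 1)) - 47)*(-81) = (2*0*(8 + 0) - 47)*(-81) = (2*0*8 - 47)*(-81) = (0 - 47)*(-81) = -47*(-81) = 3807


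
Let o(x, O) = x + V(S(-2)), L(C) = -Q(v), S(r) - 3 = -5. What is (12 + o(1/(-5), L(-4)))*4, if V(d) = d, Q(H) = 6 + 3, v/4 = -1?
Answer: 196/5 ≈ 39.200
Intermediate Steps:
v = -4 (v = 4*(-1) = -4)
S(r) = -2 (S(r) = 3 - 5 = -2)
Q(H) = 9
L(C) = -9 (L(C) = -1*9 = -9)
o(x, O) = -2 + x (o(x, O) = x - 2 = -2 + x)
(12 + o(1/(-5), L(-4)))*4 = (12 + (-2 + 1/(-5)))*4 = (12 + (-2 - ⅕))*4 = (12 - 11/5)*4 = (49/5)*4 = 196/5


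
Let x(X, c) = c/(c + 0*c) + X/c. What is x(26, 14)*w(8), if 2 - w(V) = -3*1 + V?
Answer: -60/7 ≈ -8.5714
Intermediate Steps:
x(X, c) = 1 + X/c (x(X, c) = c/(c + 0) + X/c = c/c + X/c = 1 + X/c)
w(V) = 5 - V (w(V) = 2 - (-3*1 + V) = 2 - (-3 + V) = 2 + (3 - V) = 5 - V)
x(26, 14)*w(8) = ((26 + 14)/14)*(5 - 1*8) = ((1/14)*40)*(5 - 8) = (20/7)*(-3) = -60/7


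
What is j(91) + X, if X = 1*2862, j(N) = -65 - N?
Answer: 2706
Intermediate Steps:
X = 2862
j(91) + X = (-65 - 1*91) + 2862 = (-65 - 91) + 2862 = -156 + 2862 = 2706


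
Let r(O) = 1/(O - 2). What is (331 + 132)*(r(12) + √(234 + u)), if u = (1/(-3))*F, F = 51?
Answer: 463/10 + 463*√217 ≈ 6866.7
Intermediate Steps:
u = -17 (u = (1/(-3))*51 = (1*(-⅓))*51 = -⅓*51 = -17)
r(O) = 1/(-2 + O)
(331 + 132)*(r(12) + √(234 + u)) = (331 + 132)*(1/(-2 + 12) + √(234 - 17)) = 463*(1/10 + √217) = 463*(⅒ + √217) = 463/10 + 463*√217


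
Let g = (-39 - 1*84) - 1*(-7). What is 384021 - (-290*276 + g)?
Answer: 464177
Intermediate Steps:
g = -116 (g = (-39 - 84) + 7 = -123 + 7 = -116)
384021 - (-290*276 + g) = 384021 - (-290*276 - 116) = 384021 - (-80040 - 116) = 384021 - 1*(-80156) = 384021 + 80156 = 464177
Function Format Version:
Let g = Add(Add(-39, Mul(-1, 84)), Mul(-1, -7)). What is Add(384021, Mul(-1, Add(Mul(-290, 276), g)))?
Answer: 464177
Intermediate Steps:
g = -116 (g = Add(Add(-39, -84), 7) = Add(-123, 7) = -116)
Add(384021, Mul(-1, Add(Mul(-290, 276), g))) = Add(384021, Mul(-1, Add(Mul(-290, 276), -116))) = Add(384021, Mul(-1, Add(-80040, -116))) = Add(384021, Mul(-1, -80156)) = Add(384021, 80156) = 464177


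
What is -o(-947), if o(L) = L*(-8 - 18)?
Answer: -24622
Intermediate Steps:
o(L) = -26*L (o(L) = L*(-26) = -26*L)
-o(-947) = -(-26)*(-947) = -1*24622 = -24622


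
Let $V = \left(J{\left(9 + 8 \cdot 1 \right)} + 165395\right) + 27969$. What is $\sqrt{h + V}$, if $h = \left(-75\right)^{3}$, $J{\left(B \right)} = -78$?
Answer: $i \sqrt{228589} \approx 478.11 i$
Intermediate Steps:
$V = 193286$ ($V = \left(-78 + 165395\right) + 27969 = 165317 + 27969 = 193286$)
$h = -421875$
$\sqrt{h + V} = \sqrt{-421875 + 193286} = \sqrt{-228589} = i \sqrt{228589}$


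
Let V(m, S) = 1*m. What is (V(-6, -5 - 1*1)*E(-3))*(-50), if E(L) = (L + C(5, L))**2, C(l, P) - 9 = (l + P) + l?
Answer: 50700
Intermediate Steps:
C(l, P) = 9 + P + 2*l (C(l, P) = 9 + ((l + P) + l) = 9 + ((P + l) + l) = 9 + (P + 2*l) = 9 + P + 2*l)
E(L) = (19 + 2*L)**2 (E(L) = (L + (9 + L + 2*5))**2 = (L + (9 + L + 10))**2 = (L + (19 + L))**2 = (19 + 2*L)**2)
V(m, S) = m
(V(-6, -5 - 1*1)*E(-3))*(-50) = -6*(19 + 2*(-3))**2*(-50) = -6*(19 - 6)**2*(-50) = -6*13**2*(-50) = -6*169*(-50) = -1014*(-50) = 50700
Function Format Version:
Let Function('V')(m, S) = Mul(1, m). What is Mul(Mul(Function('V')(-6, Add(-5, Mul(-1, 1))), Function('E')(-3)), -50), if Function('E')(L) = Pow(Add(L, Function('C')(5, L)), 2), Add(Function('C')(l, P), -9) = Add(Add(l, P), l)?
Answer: 50700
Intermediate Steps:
Function('C')(l, P) = Add(9, P, Mul(2, l)) (Function('C')(l, P) = Add(9, Add(Add(l, P), l)) = Add(9, Add(Add(P, l), l)) = Add(9, Add(P, Mul(2, l))) = Add(9, P, Mul(2, l)))
Function('E')(L) = Pow(Add(19, Mul(2, L)), 2) (Function('E')(L) = Pow(Add(L, Add(9, L, Mul(2, 5))), 2) = Pow(Add(L, Add(9, L, 10)), 2) = Pow(Add(L, Add(19, L)), 2) = Pow(Add(19, Mul(2, L)), 2))
Function('V')(m, S) = m
Mul(Mul(Function('V')(-6, Add(-5, Mul(-1, 1))), Function('E')(-3)), -50) = Mul(Mul(-6, Pow(Add(19, Mul(2, -3)), 2)), -50) = Mul(Mul(-6, Pow(Add(19, -6), 2)), -50) = Mul(Mul(-6, Pow(13, 2)), -50) = Mul(Mul(-6, 169), -50) = Mul(-1014, -50) = 50700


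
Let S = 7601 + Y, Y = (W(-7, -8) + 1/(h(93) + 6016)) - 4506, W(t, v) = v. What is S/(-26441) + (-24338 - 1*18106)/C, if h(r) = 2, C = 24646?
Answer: -3605817126377/1960859641974 ≈ -1.8389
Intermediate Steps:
Y = -27165251/6018 (Y = (-8 + 1/(2 + 6016)) - 4506 = (-8 + 1/6018) - 4506 = -48143/6018 - 4506 = -27165251/6018 ≈ -4514.0)
S = 18577567/6018 (S = 7601 - 27165251/6018 = 18577567/6018 ≈ 3087.0)
S/(-26441) + (-24338 - 1*18106)/C = (18577567/6018)/(-26441) + (-24338 - 1*18106)/24646 = (18577567/6018)*(-1/26441) + (-24338 - 18106)*(1/24646) = -18577567/159121938 - 42444*1/24646 = -18577567/159121938 - 21222/12323 = -3605817126377/1960859641974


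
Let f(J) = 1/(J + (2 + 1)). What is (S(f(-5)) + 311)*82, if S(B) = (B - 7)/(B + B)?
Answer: 26117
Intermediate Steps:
f(J) = 1/(3 + J) (f(J) = 1/(J + 3) = 1/(3 + J))
S(B) = (-7 + B)/(2*B) (S(B) = (-7 + B)/((2*B)) = (-7 + B)*(1/(2*B)) = (-7 + B)/(2*B))
(S(f(-5)) + 311)*82 = ((-7 + 1/(3 - 5))/(2*(1/(3 - 5))) + 311)*82 = ((-7 + 1/(-2))/(2*(1/(-2))) + 311)*82 = ((-7 - ½)/(2*(-½)) + 311)*82 = ((½)*(-2)*(-15/2) + 311)*82 = (15/2 + 311)*82 = (637/2)*82 = 26117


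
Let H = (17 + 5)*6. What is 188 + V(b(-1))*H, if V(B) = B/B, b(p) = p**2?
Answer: 320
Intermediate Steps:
V(B) = 1
H = 132 (H = 22*6 = 132)
188 + V(b(-1))*H = 188 + 1*132 = 188 + 132 = 320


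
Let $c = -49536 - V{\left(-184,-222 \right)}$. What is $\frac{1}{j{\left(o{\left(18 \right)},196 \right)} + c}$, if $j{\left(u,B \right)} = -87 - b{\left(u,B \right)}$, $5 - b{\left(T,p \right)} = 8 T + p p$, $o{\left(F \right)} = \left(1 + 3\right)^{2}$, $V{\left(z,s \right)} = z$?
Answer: $- \frac{1}{10900} \approx -9.1743 \cdot 10^{-5}$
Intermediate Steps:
$o{\left(F \right)} = 16$ ($o{\left(F \right)} = 4^{2} = 16$)
$b{\left(T,p \right)} = 5 - p^{2} - 8 T$ ($b{\left(T,p \right)} = 5 - \left(8 T + p p\right) = 5 - \left(8 T + p^{2}\right) = 5 - \left(p^{2} + 8 T\right) = 5 - p^{2} - 8 T$)
$j{\left(u,B \right)} = -92 + B^{2} + 8 u$ ($j{\left(u,B \right)} = -87 - \left(5 - B^{2} - 8 u\right) = -87 + \left(-5 + B^{2} + 8 u\right) = -92 + B^{2} + 8 u$)
$c = -49352$ ($c = -49536 - -184 = -49536 + 184 = -49352$)
$\frac{1}{j{\left(o{\left(18 \right)},196 \right)} + c} = \frac{1}{\left(-92 + 196^{2} + 8 \cdot 16\right) - 49352} = \frac{1}{\left(-92 + 38416 + 128\right) - 49352} = \frac{1}{38452 - 49352} = \frac{1}{-10900} = - \frac{1}{10900}$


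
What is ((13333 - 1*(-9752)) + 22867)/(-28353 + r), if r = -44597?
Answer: -22976/36475 ≈ -0.62991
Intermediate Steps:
((13333 - 1*(-9752)) + 22867)/(-28353 + r) = ((13333 - 1*(-9752)) + 22867)/(-28353 - 44597) = ((13333 + 9752) + 22867)/(-72950) = (23085 + 22867)*(-1/72950) = 45952*(-1/72950) = -22976/36475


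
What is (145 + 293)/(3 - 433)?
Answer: -219/215 ≈ -1.0186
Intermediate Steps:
(145 + 293)/(3 - 433) = 438/(-430) = 438*(-1/430) = -219/215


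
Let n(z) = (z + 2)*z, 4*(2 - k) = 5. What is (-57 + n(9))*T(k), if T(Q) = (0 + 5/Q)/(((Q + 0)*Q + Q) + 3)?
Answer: 4480/69 ≈ 64.927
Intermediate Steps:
k = 3/4 (k = 2 - 1/4*5 = 2 - 5/4 = 3/4 ≈ 0.75000)
n(z) = z*(2 + z) (n(z) = (2 + z)*z = z*(2 + z))
T(Q) = 5/(Q*(3 + Q + Q**2)) (T(Q) = (5/Q)/((Q*Q + Q) + 3) = (5/Q)/((Q**2 + Q) + 3) = (5/Q)/((Q + Q**2) + 3) = (5/Q)/(3 + Q + Q**2) = 5/(Q*(3 + Q + Q**2)))
(-57 + n(9))*T(k) = (-57 + 9*(2 + 9))*(5/((3/4)*(3 + 3/4 + (3/4)**2))) = (-57 + 9*11)*(5*(4/3)/(3 + 3/4 + 9/16)) = (-57 + 99)*(5*(4/3)/(69/16)) = 42*(5*(4/3)*(16/69)) = 42*(320/207) = 4480/69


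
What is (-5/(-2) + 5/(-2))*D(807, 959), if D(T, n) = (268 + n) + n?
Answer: 0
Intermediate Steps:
D(T, n) = 268 + 2*n
(-5/(-2) + 5/(-2))*D(807, 959) = (-5/(-2) + 5/(-2))*(268 + 2*959) = (-5*(-½) + 5*(-½))*(268 + 1918) = (5/2 - 5/2)*2186 = 0*2186 = 0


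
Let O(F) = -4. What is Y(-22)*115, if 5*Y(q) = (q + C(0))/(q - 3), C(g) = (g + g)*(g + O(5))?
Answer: 506/25 ≈ 20.240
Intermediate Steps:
C(g) = 2*g*(-4 + g) (C(g) = (g + g)*(g - 4) = (2*g)*(-4 + g) = 2*g*(-4 + g))
Y(q) = q/(5*(-3 + q)) (Y(q) = ((q + 2*0*(-4 + 0))/(q - 3))/5 = ((q + 2*0*(-4))/(-3 + q))/5 = ((q + 0)/(-3 + q))/5 = (q/(-3 + q))/5 = q/(5*(-3 + q)))
Y(-22)*115 = ((⅕)*(-22)/(-3 - 22))*115 = ((⅕)*(-22)/(-25))*115 = ((⅕)*(-22)*(-1/25))*115 = (22/125)*115 = 506/25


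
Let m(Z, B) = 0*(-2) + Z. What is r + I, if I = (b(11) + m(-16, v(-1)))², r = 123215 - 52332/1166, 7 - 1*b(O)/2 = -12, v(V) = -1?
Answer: 72090351/583 ≈ 1.2365e+5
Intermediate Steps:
m(Z, B) = Z (m(Z, B) = 0 + Z = Z)
b(O) = 38 (b(O) = 14 - 2*(-12) = 14 + 24 = 38)
r = 71808179/583 (r = 123215 - 52332*1/1166 = 123215 - 26166/583 = 71808179/583 ≈ 1.2317e+5)
I = 484 (I = (38 - 16)² = 22² = 484)
r + I = 71808179/583 + 484 = 72090351/583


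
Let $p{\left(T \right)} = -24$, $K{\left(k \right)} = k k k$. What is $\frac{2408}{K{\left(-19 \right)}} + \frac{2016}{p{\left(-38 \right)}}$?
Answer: $- \frac{578564}{6859} \approx -84.351$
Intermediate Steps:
$K{\left(k \right)} = k^{3}$ ($K{\left(k \right)} = k^{2} k = k^{3}$)
$\frac{2408}{K{\left(-19 \right)}} + \frac{2016}{p{\left(-38 \right)}} = \frac{2408}{\left(-19\right)^{3}} + \frac{2016}{-24} = \frac{2408}{-6859} + 2016 \left(- \frac{1}{24}\right) = 2408 \left(- \frac{1}{6859}\right) - 84 = - \frac{2408}{6859} - 84 = - \frac{578564}{6859}$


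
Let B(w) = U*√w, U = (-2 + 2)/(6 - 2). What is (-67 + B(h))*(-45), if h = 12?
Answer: 3015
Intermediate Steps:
U = 0 (U = 0/4 = 0*(¼) = 0)
B(w) = 0 (B(w) = 0*√w = 0)
(-67 + B(h))*(-45) = (-67 + 0)*(-45) = -67*(-45) = 3015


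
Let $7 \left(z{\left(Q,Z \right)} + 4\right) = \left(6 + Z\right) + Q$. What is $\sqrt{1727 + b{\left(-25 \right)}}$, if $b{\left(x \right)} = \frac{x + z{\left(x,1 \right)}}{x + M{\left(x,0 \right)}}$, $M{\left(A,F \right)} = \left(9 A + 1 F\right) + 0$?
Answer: $\frac{\sqrt{211572970}}{350} \approx 41.559$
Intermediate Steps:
$z{\left(Q,Z \right)} = - \frac{22}{7} + \frac{Q}{7} + \frac{Z}{7}$ ($z{\left(Q,Z \right)} = -4 + \frac{\left(6 + Z\right) + Q}{7} = -4 + \frac{6 + Q + Z}{7} = -4 + \left(\frac{6}{7} + \frac{Q}{7} + \frac{Z}{7}\right) = - \frac{22}{7} + \frac{Q}{7} + \frac{Z}{7}$)
$M{\left(A,F \right)} = F + 9 A$ ($M{\left(A,F \right)} = \left(9 A + F\right) + 0 = \left(F + 9 A\right) + 0 = F + 9 A$)
$b{\left(x \right)} = \frac{-3 + \frac{8 x}{7}}{10 x}$ ($b{\left(x \right)} = \frac{x + \left(- \frac{22}{7} + \frac{x}{7} + \frac{1}{7} \cdot 1\right)}{x + \left(0 + 9 x\right)} = \frac{x + \left(- \frac{22}{7} + \frac{x}{7} + \frac{1}{7}\right)}{x + 9 x} = \frac{x + \left(-3 + \frac{x}{7}\right)}{10 x} = \left(-3 + \frac{8 x}{7}\right) \frac{1}{10 x} = \frac{-3 + \frac{8 x}{7}}{10 x}$)
$\sqrt{1727 + b{\left(-25 \right)}} = \sqrt{1727 + \frac{-21 + 8 \left(-25\right)}{70 \left(-25\right)}} = \sqrt{1727 + \frac{1}{70} \left(- \frac{1}{25}\right) \left(-21 - 200\right)} = \sqrt{1727 + \frac{1}{70} \left(- \frac{1}{25}\right) \left(-221\right)} = \sqrt{1727 + \frac{221}{1750}} = \sqrt{\frac{3022471}{1750}} = \frac{\sqrt{211572970}}{350}$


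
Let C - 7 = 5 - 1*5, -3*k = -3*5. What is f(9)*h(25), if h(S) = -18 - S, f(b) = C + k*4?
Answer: -1161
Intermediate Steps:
k = 5 (k = -(-1)*5 = -⅓*(-15) = 5)
C = 7 (C = 7 + (5 - 1*5) = 7 + (5 - 5) = 7 + 0 = 7)
f(b) = 27 (f(b) = 7 + 5*4 = 7 + 20 = 27)
f(9)*h(25) = 27*(-18 - 1*25) = 27*(-18 - 25) = 27*(-43) = -1161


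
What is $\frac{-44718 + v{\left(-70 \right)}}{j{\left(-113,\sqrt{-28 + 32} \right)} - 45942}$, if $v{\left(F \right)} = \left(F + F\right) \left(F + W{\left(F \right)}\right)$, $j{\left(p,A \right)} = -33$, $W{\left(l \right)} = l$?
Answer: $\frac{25118}{45975} \approx 0.54634$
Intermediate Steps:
$v{\left(F \right)} = 4 F^{2}$ ($v{\left(F \right)} = \left(F + F\right) \left(F + F\right) = 2 F 2 F = 4 F^{2}$)
$\frac{-44718 + v{\left(-70 \right)}}{j{\left(-113,\sqrt{-28 + 32} \right)} - 45942} = \frac{-44718 + 4 \left(-70\right)^{2}}{-33 - 45942} = \frac{-44718 + 4 \cdot 4900}{-45975} = \left(-44718 + 19600\right) \left(- \frac{1}{45975}\right) = \left(-25118\right) \left(- \frac{1}{45975}\right) = \frac{25118}{45975}$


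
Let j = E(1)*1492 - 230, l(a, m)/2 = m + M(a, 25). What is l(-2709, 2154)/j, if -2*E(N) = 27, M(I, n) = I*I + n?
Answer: -3670430/5093 ≈ -720.68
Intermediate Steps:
M(I, n) = n + I² (M(I, n) = I² + n = n + I²)
E(N) = -27/2 (E(N) = -½*27 = -27/2)
l(a, m) = 50 + 2*m + 2*a² (l(a, m) = 2*(m + (25 + a²)) = 2*(25 + m + a²) = 50 + 2*m + 2*a²)
j = -20372 (j = -27/2*1492 - 230 = -20142 - 230 = -20372)
l(-2709, 2154)/j = (50 + 2*2154 + 2*(-2709)²)/(-20372) = (50 + 4308 + 2*7338681)*(-1/20372) = (50 + 4308 + 14677362)*(-1/20372) = 14681720*(-1/20372) = -3670430/5093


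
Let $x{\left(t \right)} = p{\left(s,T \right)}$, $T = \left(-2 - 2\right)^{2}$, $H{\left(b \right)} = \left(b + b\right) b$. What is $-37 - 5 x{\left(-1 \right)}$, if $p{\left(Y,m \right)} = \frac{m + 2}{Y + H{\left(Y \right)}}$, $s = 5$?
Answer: $- \frac{425}{11} \approx -38.636$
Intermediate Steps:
$H{\left(b \right)} = 2 b^{2}$ ($H{\left(b \right)} = 2 b b = 2 b^{2}$)
$T = 16$ ($T = \left(-4\right)^{2} = 16$)
$p{\left(Y,m \right)} = \frac{2 + m}{Y + 2 Y^{2}}$ ($p{\left(Y,m \right)} = \frac{m + 2}{Y + 2 Y^{2}} = \frac{2 + m}{Y + 2 Y^{2}}$)
$x{\left(t \right)} = \frac{18}{55}$ ($x{\left(t \right)} = \frac{2 + 16}{5 \left(1 + 2 \cdot 5\right)} = \frac{1}{5} \frac{1}{1 + 10} \cdot 18 = \frac{1}{5} \cdot \frac{1}{11} \cdot 18 = \frac{18}{55}$)
$-37 - 5 x{\left(-1 \right)} = -37 - \frac{18}{11} = - \frac{425}{11}$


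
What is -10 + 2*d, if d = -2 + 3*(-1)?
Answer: -20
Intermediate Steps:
d = -5 (d = -2 - 3 = -5)
-10 + 2*d = -10 + 2*(-5) = -10 - 10 = -20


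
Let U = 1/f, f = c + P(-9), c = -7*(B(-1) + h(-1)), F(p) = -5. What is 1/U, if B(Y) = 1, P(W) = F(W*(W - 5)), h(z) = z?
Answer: -5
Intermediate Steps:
P(W) = -5
c = 0 (c = -7*(1 - 1) = -7*0 = 0)
f = -5 (f = 0 - 5 = -5)
U = -1/5 (U = 1/(-5) = -1/5 ≈ -0.20000)
1/U = 1/(-1/5) = -5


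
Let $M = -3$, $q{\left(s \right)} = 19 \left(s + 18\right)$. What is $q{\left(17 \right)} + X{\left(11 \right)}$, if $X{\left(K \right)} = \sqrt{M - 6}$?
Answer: $665 + 3 i \approx 665.0 + 3.0 i$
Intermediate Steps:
$q{\left(s \right)} = 342 + 19 s$ ($q{\left(s \right)} = 19 \left(18 + s\right) = 342 + 19 s$)
$X{\left(K \right)} = 3 i$ ($X{\left(K \right)} = \sqrt{-3 - 6} = \sqrt{-9} = 3 i$)
$q{\left(17 \right)} + X{\left(11 \right)} = \left(342 + 19 \cdot 17\right) + 3 i = \left(342 + 323\right) + 3 i = 665 + 3 i$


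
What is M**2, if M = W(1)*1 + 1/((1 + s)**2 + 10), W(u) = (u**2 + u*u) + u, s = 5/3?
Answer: 221841/23716 ≈ 9.3541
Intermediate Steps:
s = 5/3 (s = 5*(1/3) = 5/3 ≈ 1.6667)
W(u) = u + 2*u**2 (W(u) = (u**2 + u**2) + u = 2*u**2 + u = u + 2*u**2)
M = 471/154 (M = (1*(1 + 2*1))*1 + 1/((1 + 5/3)**2 + 10) = (1*(1 + 2))*1 + 1/((8/3)**2 + 10) = (1*3)*1 + 1/(64/9 + 10) = 3*1 + 1/(154/9) = 3 + 9/154 = 471/154 ≈ 3.0584)
M**2 = (471/154)**2 = 221841/23716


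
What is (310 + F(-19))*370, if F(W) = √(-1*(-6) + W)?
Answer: 114700 + 370*I*√13 ≈ 1.147e+5 + 1334.1*I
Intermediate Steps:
F(W) = √(6 + W)
(310 + F(-19))*370 = (310 + √(6 - 19))*370 = (310 + √(-13))*370 = (310 + I*√13)*370 = 114700 + 370*I*√13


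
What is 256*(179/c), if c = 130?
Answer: 22912/65 ≈ 352.49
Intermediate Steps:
256*(179/c) = 256*(179/130) = 22912/65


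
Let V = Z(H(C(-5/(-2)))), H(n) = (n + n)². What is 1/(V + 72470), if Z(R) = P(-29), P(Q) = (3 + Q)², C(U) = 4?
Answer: 1/73146 ≈ 1.3671e-5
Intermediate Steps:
H(n) = 4*n² (H(n) = (2*n)² = 4*n²)
Z(R) = 676 (Z(R) = (3 - 29)² = (-26)² = 676)
V = 676
1/(V + 72470) = 1/(676 + 72470) = 1/73146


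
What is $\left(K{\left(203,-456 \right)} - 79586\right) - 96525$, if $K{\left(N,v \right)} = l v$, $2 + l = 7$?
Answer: $-178391$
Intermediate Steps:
$l = 5$ ($l = -2 + 7 = 5$)
$K{\left(N,v \right)} = 5 v$
$\left(K{\left(203,-456 \right)} - 79586\right) - 96525 = \left(5 \left(-456\right) - 79586\right) - 96525 = \left(-2280 - 79586\right) - 96525 = -81866 - 96525 = -178391$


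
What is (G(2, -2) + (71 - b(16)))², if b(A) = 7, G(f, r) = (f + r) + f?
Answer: 4356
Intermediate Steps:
G(f, r) = r + 2*f
(G(2, -2) + (71 - b(16)))² = ((-2 + 2*2) + (71 - 1*7))² = ((-2 + 4) + (71 - 7))² = (2 + 64)² = 66² = 4356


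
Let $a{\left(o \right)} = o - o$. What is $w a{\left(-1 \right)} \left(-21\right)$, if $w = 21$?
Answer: $0$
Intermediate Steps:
$a{\left(o \right)} = 0$
$w a{\left(-1 \right)} \left(-21\right) = 21 \cdot 0 \left(-21\right) = 0 \left(-21\right) = 0$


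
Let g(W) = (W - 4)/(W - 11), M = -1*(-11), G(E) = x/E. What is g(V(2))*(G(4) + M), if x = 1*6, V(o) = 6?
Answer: -5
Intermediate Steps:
x = 6
G(E) = 6/E
M = 11
g(W) = (-4 + W)/(-11 + W)
g(V(2))*(G(4) + M) = ((-4 + 6)/(-11 + 6))*(6/4 + 11) = (2/(-5))*(6*(1/4) + 11) = (-1/5*2)*(3/2 + 11) = -2/5*25/2 = -5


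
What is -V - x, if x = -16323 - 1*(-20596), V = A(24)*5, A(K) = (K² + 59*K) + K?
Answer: -14353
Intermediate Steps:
A(K) = K² + 60*K
V = 10080 (V = (24*(60 + 24))*5 = (24*84)*5 = 2016*5 = 10080)
x = 4273 (x = -16323 + 20596 = 4273)
-V - x = -1*10080 - 1*4273 = -10080 - 4273 = -14353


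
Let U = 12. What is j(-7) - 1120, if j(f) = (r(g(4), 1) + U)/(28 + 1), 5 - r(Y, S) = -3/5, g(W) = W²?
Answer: -162312/145 ≈ -1119.4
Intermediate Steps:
r(Y, S) = 28/5 (r(Y, S) = 5 - (-3)/5 = 5 - 1*(-⅗) = 5 + ⅗ = 28/5)
j(f) = 88/145 (j(f) = (28/5 + 12)/(28 + 1) = (88/5)/29 = (88/5)*(1/29) = 88/145)
j(-7) - 1120 = 88/145 - 1120 = -162312/145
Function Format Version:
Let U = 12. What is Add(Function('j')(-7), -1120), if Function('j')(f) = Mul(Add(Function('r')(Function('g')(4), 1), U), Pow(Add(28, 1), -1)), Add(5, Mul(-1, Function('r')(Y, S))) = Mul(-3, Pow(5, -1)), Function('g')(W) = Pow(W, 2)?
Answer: Rational(-162312, 145) ≈ -1119.4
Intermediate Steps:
Function('r')(Y, S) = Rational(28, 5) (Function('r')(Y, S) = Add(5, Mul(-1, Mul(-3, Pow(5, -1)))) = Add(5, Mul(-1, Mul(-3, Rational(1, 5)))) = Add(5, Mul(-1, Rational(-3, 5))) = Add(5, Rational(3, 5)) = Rational(28, 5))
Function('j')(f) = Rational(88, 145) (Function('j')(f) = Mul(Add(Rational(28, 5), 12), Pow(Add(28, 1), -1)) = Mul(Rational(88, 5), Pow(29, -1)) = Mul(Rational(88, 5), Rational(1, 29)) = Rational(88, 145))
Add(Function('j')(-7), -1120) = Add(Rational(88, 145), -1120) = Rational(-162312, 145)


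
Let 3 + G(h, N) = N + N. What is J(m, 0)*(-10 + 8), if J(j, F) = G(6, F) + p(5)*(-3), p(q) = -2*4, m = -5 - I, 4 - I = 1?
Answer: -42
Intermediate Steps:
I = 3 (I = 4 - 1*1 = 4 - 1 = 3)
G(h, N) = -3 + 2*N (G(h, N) = -3 + (N + N) = -3 + 2*N)
m = -8 (m = -5 - 1*3 = -5 - 3 = -8)
p(q) = -8
J(j, F) = 21 + 2*F (J(j, F) = (-3 + 2*F) - 8*(-3) = (-3 + 2*F) + 24 = 21 + 2*F)
J(m, 0)*(-10 + 8) = (21 + 2*0)*(-10 + 8) = (21 + 0)*(-2) = 21*(-2) = -42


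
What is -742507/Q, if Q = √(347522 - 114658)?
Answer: -742507*√14554/58216 ≈ -1538.7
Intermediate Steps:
Q = 4*√14554 (Q = √232864 = 4*√14554 ≈ 482.56)
-742507/Q = -742507*√14554/58216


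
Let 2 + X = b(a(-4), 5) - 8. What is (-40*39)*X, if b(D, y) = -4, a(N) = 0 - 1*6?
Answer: 21840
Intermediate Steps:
a(N) = -6 (a(N) = 0 - 6 = -6)
X = -14 (X = -2 + (-4 - 8) = -2 - 12 = -14)
(-40*39)*X = -40*39*(-14) = -1560*(-14) = 21840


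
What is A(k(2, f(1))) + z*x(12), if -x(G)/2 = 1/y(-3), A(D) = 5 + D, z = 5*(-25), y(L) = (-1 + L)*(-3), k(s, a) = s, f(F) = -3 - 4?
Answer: 167/6 ≈ 27.833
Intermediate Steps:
f(F) = -7
y(L) = 3 - 3*L
z = -125
x(G) = -1/6 (x(G) = -2/(3 - 3*(-3)) = -2/(3 + 9) = -2/12 = -2*1/12 = -1/6)
A(k(2, f(1))) + z*x(12) = (5 + 2) - 125*(-1/6) = 7 + 125/6 = 167/6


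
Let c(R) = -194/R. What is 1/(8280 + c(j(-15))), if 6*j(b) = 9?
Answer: 3/24452 ≈ 0.00012269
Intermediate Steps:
j(b) = 3/2 (j(b) = (⅙)*9 = 3/2)
1/(8280 + c(j(-15))) = 1/(8280 - 194/3/2) = 1/(8280 - 194*⅔) = 1/(8280 - 388/3) = 1/(24452/3) = 3/24452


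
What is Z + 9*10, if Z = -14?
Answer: 76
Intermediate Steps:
Z + 9*10 = -14 + 9*10 = -14 + 90 = 76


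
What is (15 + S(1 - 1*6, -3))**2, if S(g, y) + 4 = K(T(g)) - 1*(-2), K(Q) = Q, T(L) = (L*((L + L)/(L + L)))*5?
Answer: 144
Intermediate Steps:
T(L) = 5*L (T(L) = (L*((2*L)/((2*L))))*5 = (L*((2*L)*(1/(2*L))))*5 = (L*1)*5 = L*5 = 5*L)
S(g, y) = -2 + 5*g (S(g, y) = -4 + (5*g - 1*(-2)) = -4 + (5*g + 2) = -4 + (2 + 5*g) = -2 + 5*g)
(15 + S(1 - 1*6, -3))**2 = (15 + (-2 + 5*(1 - 1*6)))**2 = (15 + (-2 + 5*(1 - 6)))**2 = (15 + (-2 + 5*(-5)))**2 = (15 + (-2 - 25))**2 = (15 - 27)**2 = (-12)**2 = 144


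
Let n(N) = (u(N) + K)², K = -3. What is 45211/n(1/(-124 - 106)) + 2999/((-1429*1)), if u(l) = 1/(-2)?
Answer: 258279125/70021 ≈ 3688.6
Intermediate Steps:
u(l) = -½
n(N) = 49/4 (n(N) = (-½ - 3)² = (-7/2)² = 49/4)
45211/n(1/(-124 - 106)) + 2999/((-1429*1)) = 45211/(49/4) + 2999/((-1429*1)) = 45211*(4/49) + 2999/(-1429) = 180844/49 + 2999*(-1/1429) = 180844/49 - 2999/1429 = 258279125/70021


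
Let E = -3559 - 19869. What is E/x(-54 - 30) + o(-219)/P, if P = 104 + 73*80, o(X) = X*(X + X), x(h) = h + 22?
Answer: 36300799/92132 ≈ 394.01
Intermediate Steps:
E = -23428
x(h) = 22 + h
o(X) = 2*X² (o(X) = X*(2*X) = 2*X²)
P = 5944 (P = 104 + 5840 = 5944)
E/x(-54 - 30) + o(-219)/P = -23428/(22 + (-54 - 30)) + (2*(-219)²)/5944 = -23428/(22 - 84) + (2*47961)*(1/5944) = -23428/(-62) + 95922*(1/5944) = -23428*(-1/62) + 47961/2972 = 11714/31 + 47961/2972 = 36300799/92132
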